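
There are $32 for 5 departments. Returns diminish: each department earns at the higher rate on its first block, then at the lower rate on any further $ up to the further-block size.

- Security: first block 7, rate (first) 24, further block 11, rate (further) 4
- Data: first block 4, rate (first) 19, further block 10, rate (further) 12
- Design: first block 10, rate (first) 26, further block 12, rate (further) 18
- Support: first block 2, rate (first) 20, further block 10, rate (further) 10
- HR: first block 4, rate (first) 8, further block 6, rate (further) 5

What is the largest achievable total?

706

Order all 10 blocks by rate: Design/tier1 26 > Security/tier1 24 > Support/tier1 20 > Data/tier1 19 > Design/tier2 18 > Data/tier2 12 > Support/tier2 10 > HR/tier1 8 > HR/tier2 5 > Security/tier2 4.
Design/tier1 (26): +10 ; 22 left.
Security/tier1 (24): +7 ; 15 left.
Fill Support tier1 block (2 at 20) ; 13 left.
Data tier1 at 19: fill all 4 ; 9 left.
9 remain; put them into Design tier2 at 18.
Total = 26×10 + 24×7 + 20×2 + 19×4 + 18×9 = 706.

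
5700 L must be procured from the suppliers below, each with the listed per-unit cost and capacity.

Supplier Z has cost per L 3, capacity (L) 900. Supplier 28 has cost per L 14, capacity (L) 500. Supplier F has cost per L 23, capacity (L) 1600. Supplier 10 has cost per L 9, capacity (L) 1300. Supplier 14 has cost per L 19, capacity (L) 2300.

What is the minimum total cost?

81200

Cheapest first:
Supplier Z (3): use full 900 — 4800 L to go.
Supplier 10 (9): use full 1300 — 3500 L to go.
Supplier 28 (14): use full 500 — 3000 L to go.
Supplier 14 (19): use full 2300 — 700 L to go.
Supplier F (23): take the remaining 700 — done.
Cost = 900×3 + 1300×9 + 500×14 + 2300×19 + 700×23 = 81200.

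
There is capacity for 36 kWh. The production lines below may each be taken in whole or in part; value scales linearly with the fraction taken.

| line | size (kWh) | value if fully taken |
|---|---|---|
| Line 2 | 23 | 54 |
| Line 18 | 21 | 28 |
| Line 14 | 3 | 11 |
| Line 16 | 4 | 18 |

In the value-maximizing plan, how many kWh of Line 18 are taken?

Rank by value-to-size ratio: Line 16 18/4≈4.5, Line 14 11/3≈3.67, Line 2 54/23≈2.35, Line 18 28/21≈1.33.
Take all of Line 16 (4 kWh, value 18) ; 32 kWh left.
Line 14: take in full, 3 kWh for value 11 ; 29 left.
Line 2: take in full, 23 kWh for value 54 ; 6 left.
Fill the last 6 kWh with part of Line 18: 6/21 of it earns 8.

6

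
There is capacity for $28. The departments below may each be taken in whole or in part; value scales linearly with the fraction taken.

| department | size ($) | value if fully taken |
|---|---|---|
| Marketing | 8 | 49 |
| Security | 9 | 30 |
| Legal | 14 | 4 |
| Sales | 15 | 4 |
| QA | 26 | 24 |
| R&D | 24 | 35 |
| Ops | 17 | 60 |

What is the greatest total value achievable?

Sort by value density: Marketing 49/8≈6.12, Ops 60/17≈3.53, Security 30/9≈3.33, R&D 35/24≈1.46, QA 24/26≈0.923, Legal 4/14≈0.286, Sales 4/15≈0.267.
Take all of Marketing (8 $, value 49) — 20 $ left.
Take all of Ops (17 $, value 60) — 3 $ left.
Fill the last 3 $ with part of Security: 3/9 of it earns 10.
Total value = 119.

119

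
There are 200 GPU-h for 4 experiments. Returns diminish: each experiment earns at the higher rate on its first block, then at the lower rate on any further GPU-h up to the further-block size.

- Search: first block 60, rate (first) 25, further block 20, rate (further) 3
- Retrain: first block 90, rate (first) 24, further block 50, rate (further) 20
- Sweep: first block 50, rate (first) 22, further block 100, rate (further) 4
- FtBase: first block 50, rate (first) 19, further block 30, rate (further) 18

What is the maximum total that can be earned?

Order all 8 blocks by rate: Search/T1 25 > Retrain/T1 24 > Sweep/T1 22 > Retrain/T2 20 > FtBase/T1 19 > FtBase/T2 18 > Sweep/T2 4 > Search/T2 3.
Fill Search T1 block (60 at 25) ; 140 left.
Retrain T1 at 24: fill all 90 ; 50 left.
Fill Sweep T1 block (50 at 22) ; 0 left.
Total = 25×60 + 24×90 + 22×50 = 4760.

4760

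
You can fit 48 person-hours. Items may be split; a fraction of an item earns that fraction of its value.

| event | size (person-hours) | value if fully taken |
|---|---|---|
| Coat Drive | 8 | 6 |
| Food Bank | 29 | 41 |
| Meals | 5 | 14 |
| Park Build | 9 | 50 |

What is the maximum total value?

108.75

Sort by value density: Park Build 50/9≈5.56, Meals 14/5≈2.8, Food Bank 41/29≈1.41, Coat Drive 6/8≈0.75.
All 9 person-hours of Park Build fit (value 50) — 39 remain.
Take all of Meals (5 person-hours, value 14) — 34 person-hours left.
All 29 person-hours of Food Bank fit (value 41) — 5 remain.
Only 5 person-hours remain; take 5/8 of Coat Drive for value 6×5/8 = 3.75.
Total value = 108.75.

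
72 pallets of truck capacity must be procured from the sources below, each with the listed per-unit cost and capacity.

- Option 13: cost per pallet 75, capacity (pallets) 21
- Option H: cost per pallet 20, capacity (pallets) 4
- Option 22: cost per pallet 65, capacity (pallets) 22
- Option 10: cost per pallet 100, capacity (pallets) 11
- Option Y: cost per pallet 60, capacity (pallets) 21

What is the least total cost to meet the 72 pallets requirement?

Use sources in increasing cost order.
Option H (20): use full 4 → 68 pallets to go.
Option Y at 60: take all 21 pallets → 47 still needed.
Option 22 at 65: take all 22 pallets → 25 still needed.
Option 13 at 75: take all 21 pallets → 4 still needed.
Option 10 at 100: take 4 of its 11 → requirement met.
Cost = 4×20 + 21×60 + 22×65 + 21×75 + 4×100 = 4745.

4745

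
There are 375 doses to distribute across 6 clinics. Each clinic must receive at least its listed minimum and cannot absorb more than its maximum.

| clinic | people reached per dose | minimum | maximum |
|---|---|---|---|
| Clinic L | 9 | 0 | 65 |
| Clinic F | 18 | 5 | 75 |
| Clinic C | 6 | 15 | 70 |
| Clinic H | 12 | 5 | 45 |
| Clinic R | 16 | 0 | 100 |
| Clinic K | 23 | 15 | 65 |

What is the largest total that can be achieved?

5720

Meeting every minimum uses 0+5+15+5+0+15 = 40 doses, leaving 335.
Rank by people reached per dose: Clinic K 23 > Clinic F 18 > Clinic R 16 > Clinic H 12 > Clinic L 9 > Clinic C 6.
Clinic K takes 50 more to reach its cap of 65 → 285 left.
Clinic F: +70 to 75 (cap) → 215 left.
Clinic R: +100 to 100 (cap) → 115 left.
Clinic H: +40 to 45 (cap) → 75 left.
Clinic L: +65 to 65 (cap) → 10 left.
Only 10 left; Clinic C takes them to reach 25.
Total = 9×65 + 18×75 + 6×25 + 12×45 + 16×100 + 23×65 = 5720.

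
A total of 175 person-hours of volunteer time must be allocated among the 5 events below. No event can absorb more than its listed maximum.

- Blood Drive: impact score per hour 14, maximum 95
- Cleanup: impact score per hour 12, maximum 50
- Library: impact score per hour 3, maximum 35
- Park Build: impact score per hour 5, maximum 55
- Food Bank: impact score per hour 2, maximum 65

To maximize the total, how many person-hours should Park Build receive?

Highest impact score per hour first: Blood Drive 14 > Cleanup 12 > Park Build 5 > Library 3 > Food Bank 2.
Blood Drive: +95 to 95 (cap) ; 80 left.
Cleanup: +50 to 50 (cap) ; 30 left.
Park Build has room for 55 but only 30 remain, so it gets 30.

30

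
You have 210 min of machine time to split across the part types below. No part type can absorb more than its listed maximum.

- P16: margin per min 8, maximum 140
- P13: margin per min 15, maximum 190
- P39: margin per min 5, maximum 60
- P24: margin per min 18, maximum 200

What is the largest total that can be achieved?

3750

Highest margin per min first: P24 18 > P13 15 > P16 8 > P39 5.
P24 takes 200 to reach its cap of 200 ; 10 left.
P13 has room for 190 but only 10 remain, so it gets 10.
Total = 15×10 + 18×200 = 3750.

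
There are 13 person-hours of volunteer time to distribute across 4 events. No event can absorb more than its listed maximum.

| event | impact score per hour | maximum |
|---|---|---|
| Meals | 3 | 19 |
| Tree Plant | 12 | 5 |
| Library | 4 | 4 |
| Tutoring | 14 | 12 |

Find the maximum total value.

180

Highest impact score per hour first: Tutoring 14 > Tree Plant 12 > Library 4 > Meals 3.
Give Tutoring 12 to hit its cap of 12 ; 1 left.
Only 1 left; Tree Plant takes them to reach 1.
Total = 12×1 + 14×12 = 180.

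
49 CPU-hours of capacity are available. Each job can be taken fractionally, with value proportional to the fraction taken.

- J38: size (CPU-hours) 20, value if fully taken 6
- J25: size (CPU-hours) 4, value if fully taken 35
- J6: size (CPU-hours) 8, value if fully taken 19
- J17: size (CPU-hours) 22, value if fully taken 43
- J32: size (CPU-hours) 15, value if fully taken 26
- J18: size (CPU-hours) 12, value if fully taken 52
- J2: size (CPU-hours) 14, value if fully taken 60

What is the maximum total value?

Rank by value-to-size ratio: J25 35/4≈8.75, J18 52/12≈4.33, J2 60/14≈4.29, J6 19/8≈2.38, J17 43/22≈1.95, J32 26/15≈1.73, J38 6/20≈0.3.
J25: take in full, 4 CPU-hours for value 35 — 45 left.
J18: take in full, 12 CPU-hours for value 52 — 33 left.
All 14 CPU-hours of J2 fit (value 60) — 19 remain.
J6: take in full, 8 CPU-hours for value 19 — 11 left.
Fill the last 11 CPU-hours with part of J17: 11/22 of it earns 21.5.
Total value = 187.5.

187.5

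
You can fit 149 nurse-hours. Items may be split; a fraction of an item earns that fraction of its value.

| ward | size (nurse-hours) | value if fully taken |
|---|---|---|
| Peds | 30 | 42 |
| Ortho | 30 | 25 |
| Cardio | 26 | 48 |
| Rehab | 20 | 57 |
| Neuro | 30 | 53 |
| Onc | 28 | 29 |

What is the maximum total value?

Rank by value-to-size ratio: Rehab 57/20≈2.85, Cardio 48/26≈1.85, Neuro 53/30≈1.77, Peds 42/30≈1.4, Onc 29/28≈1.04, Ortho 25/30≈0.833.
Rehab: take in full, 20 nurse-hours for value 57 ; 129 left.
Take all of Cardio (26 nurse-hours, value 48) ; 103 nurse-hours left.
Neuro: take in full, 30 nurse-hours for value 53 ; 73 left.
Take all of Peds (30 nurse-hours, value 42) ; 43 nurse-hours left.
Onc: take in full, 28 nurse-hours for value 29 ; 15 left.
15 nurse-hours left: a 15/30 share of Ortho gives 25×15/30 = 12.5.
Total value = 241.5.

241.5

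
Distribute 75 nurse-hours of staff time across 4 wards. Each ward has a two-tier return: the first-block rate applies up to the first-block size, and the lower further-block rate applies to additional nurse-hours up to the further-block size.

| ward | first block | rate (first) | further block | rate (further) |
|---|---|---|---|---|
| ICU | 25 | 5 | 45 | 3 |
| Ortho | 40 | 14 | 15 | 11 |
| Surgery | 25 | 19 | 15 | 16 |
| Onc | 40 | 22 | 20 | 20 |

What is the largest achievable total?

1565

Order all 8 blocks by rate: Onc/tier1 22 > Onc/tier2 20 > Surgery/tier1 19 > Surgery/tier2 16 > Ortho/tier1 14 > Ortho/tier2 11 > ICU/tier1 5 > ICU/tier2 3.
Fill Onc tier1 block (40 at 22) → 35 left.
Onc tier2 at 20: fill all 20 → 15 left.
15 remain; put them into Surgery tier1 at 19.
Total = 22×40 + 20×20 + 19×15 = 1565.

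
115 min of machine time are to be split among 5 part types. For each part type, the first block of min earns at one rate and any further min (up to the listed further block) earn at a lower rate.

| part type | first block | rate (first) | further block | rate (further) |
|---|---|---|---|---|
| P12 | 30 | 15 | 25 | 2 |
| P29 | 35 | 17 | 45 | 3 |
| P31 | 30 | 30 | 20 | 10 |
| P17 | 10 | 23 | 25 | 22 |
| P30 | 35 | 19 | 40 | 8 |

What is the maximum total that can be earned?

2600

Order all 10 blocks by rate: P31/first 30 > P17/first 23 > P17/second 22 > P30/first 19 > P29/first 17 > P12/first 15 > P31/second 10 > P30/second 8 > P29/second 3 > P12/second 2.
P31 first at 30: fill all 30 → 85 left.
P17/first (23): +10 → 75 left.
Fill P17 second block (25 at 22) → 50 left.
P30 first at 19: fill all 35 → 15 left.
15 remain; put them into P29 first at 17.
Total = 30×30 + 23×10 + 22×25 + 19×35 + 17×15 = 2600.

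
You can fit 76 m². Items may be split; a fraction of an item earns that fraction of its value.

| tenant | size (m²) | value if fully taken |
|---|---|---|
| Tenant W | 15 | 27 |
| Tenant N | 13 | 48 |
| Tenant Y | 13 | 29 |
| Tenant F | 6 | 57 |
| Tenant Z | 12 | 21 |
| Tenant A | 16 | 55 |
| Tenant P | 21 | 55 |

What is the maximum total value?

Best value per unit of size first: Tenant F 57/6≈9.5, Tenant N 48/13≈3.69, Tenant A 55/16≈3.44, Tenant P 55/21≈2.62, Tenant Y 29/13≈2.23, Tenant W 27/15≈1.8, Tenant Z 21/12≈1.75.
Tenant F: take in full, 6 m² for value 57 — 70 left.
Take all of Tenant N (13 m², value 48) — 57 m² left.
All 16 m² of Tenant A fit (value 55) — 41 remain.
Tenant P: take in full, 21 m² for value 55 — 20 left.
Take all of Tenant Y (13 m², value 29) — 7 m² left.
Fill the last 7 m² with part of Tenant W: 7/15 of it earns 12.6.
Total value = 256.6.

256.6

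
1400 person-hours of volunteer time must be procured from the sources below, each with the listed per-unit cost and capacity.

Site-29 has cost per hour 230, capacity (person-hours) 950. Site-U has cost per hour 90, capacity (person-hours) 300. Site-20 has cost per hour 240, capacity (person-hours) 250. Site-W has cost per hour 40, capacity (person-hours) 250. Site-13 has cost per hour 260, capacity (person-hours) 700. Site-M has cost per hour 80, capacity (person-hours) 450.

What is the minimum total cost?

Fill from the cheapest source first.
Site-W at 40: take all 250 person-hours ; 1150 still needed.
Site-M (80): use full 450 ; 700 person-hours to go.
Take 300 from Site-U at 90 ; need 400 more.
Take 400 from Site-29 at 230 to finish.
Site-20, Site-13: unused.
Cost = 250×40 + 450×80 + 300×90 + 400×230 = 165000.

165000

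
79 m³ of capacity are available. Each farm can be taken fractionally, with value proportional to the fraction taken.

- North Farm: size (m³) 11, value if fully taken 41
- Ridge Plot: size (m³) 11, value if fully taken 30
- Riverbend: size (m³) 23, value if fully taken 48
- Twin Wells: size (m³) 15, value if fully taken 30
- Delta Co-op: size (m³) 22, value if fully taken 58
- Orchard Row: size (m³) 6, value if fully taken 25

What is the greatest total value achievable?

Best value per unit of size first: Orchard Row 25/6≈4.17, North Farm 41/11≈3.73, Ridge Plot 30/11≈2.73, Delta Co-op 58/22≈2.64, Riverbend 48/23≈2.09, Twin Wells 30/15≈2.
Orchard Row: take in full, 6 m³ for value 25 → 73 left.
Take all of North Farm (11 m³, value 41) → 62 m³ left.
Take all of Ridge Plot (11 m³, value 30) → 51 m³ left.
Take all of Delta Co-op (22 m³, value 58) → 29 m³ left.
Riverbend: take in full, 23 m³ for value 48 → 6 left.
6 m³ left: a 6/15 share of Twin Wells gives 30×6/15 = 12.
Total value = 214.

214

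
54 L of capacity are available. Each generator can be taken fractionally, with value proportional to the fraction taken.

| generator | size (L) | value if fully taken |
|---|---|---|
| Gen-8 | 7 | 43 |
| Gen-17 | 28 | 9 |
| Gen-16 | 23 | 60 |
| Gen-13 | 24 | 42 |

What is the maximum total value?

145

Sort by value density: Gen-8 43/7≈6.14, Gen-16 60/23≈2.61, Gen-13 42/24≈1.75, Gen-17 9/28≈0.321.
All 7 L of Gen-8 fit (value 43) — 47 remain.
All 23 L of Gen-16 fit (value 60) — 24 remain.
All 24 L of Gen-13 fit (value 42) — 0 remain.
Total value = 145.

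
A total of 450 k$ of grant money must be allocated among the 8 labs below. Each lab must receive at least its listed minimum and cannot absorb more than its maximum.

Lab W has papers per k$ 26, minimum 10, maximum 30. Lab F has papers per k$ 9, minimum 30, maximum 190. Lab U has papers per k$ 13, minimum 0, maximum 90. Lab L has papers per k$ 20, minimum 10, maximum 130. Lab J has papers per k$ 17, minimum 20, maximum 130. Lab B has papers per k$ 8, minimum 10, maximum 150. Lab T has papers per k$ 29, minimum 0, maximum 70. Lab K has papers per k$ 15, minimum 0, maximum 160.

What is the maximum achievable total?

Meeting every minimum uses 10+30+0+10+20+10+0+0 = 80 k$, leaving 370.
Order the labs by papers per k$: Lab T 29 > Lab W 26 > Lab L 20 > Lab J 17 > Lab K 15 > Lab U 13 > Lab F 9 > Lab B 8.
Lab T takes 70 more to reach its cap of 70 — 300 left.
Lab W: +20 to 30 (cap) — 280 left.
Lab L: +120 to 130 (cap) — 160 left.
Give Lab J 110 more to hit its cap of 130 — 50 left.
Lab K: +50 (room for 160) → 50. Pool exhausted.
Total = 26×30 + 9×30 + 20×130 + 17×130 + 8×10 + 29×70 + 15×50 = 8720.

8720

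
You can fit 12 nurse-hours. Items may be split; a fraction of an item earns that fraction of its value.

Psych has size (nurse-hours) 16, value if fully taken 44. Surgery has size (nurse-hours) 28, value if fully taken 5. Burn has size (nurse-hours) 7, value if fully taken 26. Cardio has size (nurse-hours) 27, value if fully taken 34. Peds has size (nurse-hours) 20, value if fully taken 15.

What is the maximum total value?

Best value per unit of size first: Burn 26/7≈3.71, Psych 44/16≈2.75, Cardio 34/27≈1.26, Peds 15/20≈0.75, Surgery 5/28≈0.179.
Burn: take in full, 7 nurse-hours for value 26 — 5 left.
5 nurse-hours left: a 5/16 share of Psych gives 44×5/16 = 13.75.
Total value = 39.75.

39.75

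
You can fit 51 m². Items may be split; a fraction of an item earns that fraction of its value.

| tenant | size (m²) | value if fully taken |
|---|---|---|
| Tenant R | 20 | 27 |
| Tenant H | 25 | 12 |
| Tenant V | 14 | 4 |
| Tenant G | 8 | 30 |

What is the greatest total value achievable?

68.04

Best value per unit of size first: Tenant G 30/8≈3.75, Tenant R 27/20≈1.35, Tenant H 12/25≈0.48, Tenant V 4/14≈0.286.
All 8 m² of Tenant G fit (value 30) — 43 remain.
All 20 m² of Tenant R fit (value 27) — 23 remain.
23 m² left: a 23/25 share of Tenant H gives 12×23/25 = 11.04.
Total value = 68.04.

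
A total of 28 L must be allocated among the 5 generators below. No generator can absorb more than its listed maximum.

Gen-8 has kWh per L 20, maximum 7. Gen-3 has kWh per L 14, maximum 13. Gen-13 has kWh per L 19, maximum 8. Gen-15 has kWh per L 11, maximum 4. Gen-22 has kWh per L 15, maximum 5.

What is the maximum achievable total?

Rank by kWh per L: Gen-8 20 > Gen-13 19 > Gen-22 15 > Gen-3 14 > Gen-15 11.
Gen-8 takes 7 to reach its cap of 7 → 21 left.
Gen-13: +8 to 8 (cap) → 13 left.
Gen-22 takes 5 to reach its cap of 5 → 8 left.
Only 8 left; Gen-3 takes them to reach 8.
Total = 20×7 + 14×8 + 19×8 + 15×5 = 479.

479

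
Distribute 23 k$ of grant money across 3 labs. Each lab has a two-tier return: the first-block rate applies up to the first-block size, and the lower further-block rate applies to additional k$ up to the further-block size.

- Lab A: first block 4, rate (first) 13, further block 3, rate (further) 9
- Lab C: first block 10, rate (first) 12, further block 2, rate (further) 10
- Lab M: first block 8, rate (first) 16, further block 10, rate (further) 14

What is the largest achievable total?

Treat each block as its own option and order by rate: Lab M/tier1 16 > Lab M/tier2 14 > Lab A/tier1 13 > Lab C/tier1 12 > Lab C/tier2 10 > Lab A/tier2 9.
Lab M/tier1 (16): +8 — 15 left.
Fill Lab M tier2 block (10 at 14) — 5 left.
Lab A tier1 at 13: fill all 4 — 1 left.
Lab C/tier1: +1 of 10 at 12; pool empty.
Total = 16×8 + 14×10 + 13×4 + 12×1 = 332.

332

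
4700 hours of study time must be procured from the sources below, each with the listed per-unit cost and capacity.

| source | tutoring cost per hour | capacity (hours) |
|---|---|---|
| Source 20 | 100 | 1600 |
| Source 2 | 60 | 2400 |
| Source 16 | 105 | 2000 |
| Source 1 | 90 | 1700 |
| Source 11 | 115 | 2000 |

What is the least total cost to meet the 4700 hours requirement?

357000

Use sources in increasing cost order.
Source 2 (60): use full 2400 — 2300 hours to go.
Source 1 at 90: take all 1700 hours — 600 still needed.
Source 20 at 100: take 600 of its 1600 — requirement met.
Source 16, Source 11: unused.
Cost = 2400×60 + 1700×90 + 600×100 = 357000.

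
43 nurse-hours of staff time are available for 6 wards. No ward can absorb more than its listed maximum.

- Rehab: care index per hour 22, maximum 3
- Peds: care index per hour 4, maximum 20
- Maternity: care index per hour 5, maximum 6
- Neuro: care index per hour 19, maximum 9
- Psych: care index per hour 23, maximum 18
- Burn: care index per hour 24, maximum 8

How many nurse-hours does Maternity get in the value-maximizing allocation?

5

Order the wards by care index per hour: Burn 24 > Psych 23 > Rehab 22 > Neuro 19 > Maternity 5 > Peds 4.
Give Burn 8 to hit its cap of 8 → 35 left.
Psych: +18 to 18 (cap) → 17 left.
Rehab takes 3 to reach its cap of 3 → 14 left.
Give Neuro 9 to hit its cap of 9 → 5 left.
Maternity: +5 (room for 6) → 5. Pool exhausted.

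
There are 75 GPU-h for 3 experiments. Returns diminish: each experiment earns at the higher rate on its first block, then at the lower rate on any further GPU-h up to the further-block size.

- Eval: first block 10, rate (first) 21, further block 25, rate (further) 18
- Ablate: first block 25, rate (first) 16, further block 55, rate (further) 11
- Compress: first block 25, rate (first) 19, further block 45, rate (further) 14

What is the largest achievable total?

Treat each block as its own option and order by rate: Eval/first 21 > Compress/first 19 > Eval/second 18 > Ablate/first 16 > Compress/second 14 > Ablate/second 11.
Eval/first (21): +10 → 65 left.
Compress first at 19: fill all 25 → 40 left.
Fill Eval second block (25 at 18) → 15 left.
Ablate/first: +15 of 25 at 16; pool empty.
Total = 21×10 + 19×25 + 18×25 + 16×15 = 1375.

1375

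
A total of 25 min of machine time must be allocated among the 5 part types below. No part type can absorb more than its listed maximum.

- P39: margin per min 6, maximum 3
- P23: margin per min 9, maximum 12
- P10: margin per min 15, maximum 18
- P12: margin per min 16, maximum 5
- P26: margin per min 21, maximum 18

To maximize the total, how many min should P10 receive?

2

Order the part types by margin per min: P26 21 > P12 16 > P10 15 > P23 9 > P39 6.
P26: +18 to 18 (cap) ; 7 left.
P12 takes 5 to reach its cap of 5 ; 2 left.
P10 has room for 18 but only 2 remain, so it gets 2.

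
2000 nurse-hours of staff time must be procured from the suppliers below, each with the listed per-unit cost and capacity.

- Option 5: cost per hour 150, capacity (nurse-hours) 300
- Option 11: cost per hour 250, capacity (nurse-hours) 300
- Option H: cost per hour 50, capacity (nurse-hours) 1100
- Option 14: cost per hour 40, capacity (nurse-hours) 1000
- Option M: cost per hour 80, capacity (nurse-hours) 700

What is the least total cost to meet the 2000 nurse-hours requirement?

Cheapest first:
Take 1000 from Option 14 at 40 ; need 1000 more.
Option H at 50: take 1000 of its 1100 ; requirement met.
Option M, Option 5, Option 11: unused.
Cost = 1000×40 + 1000×50 = 90000.

90000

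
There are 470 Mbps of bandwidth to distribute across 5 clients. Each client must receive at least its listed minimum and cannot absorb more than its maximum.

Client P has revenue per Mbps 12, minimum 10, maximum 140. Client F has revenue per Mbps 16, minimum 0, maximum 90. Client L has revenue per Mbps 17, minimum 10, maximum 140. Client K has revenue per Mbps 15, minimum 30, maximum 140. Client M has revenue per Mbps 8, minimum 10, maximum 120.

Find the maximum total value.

7080

Meeting every minimum uses 10+0+10+30+10 = 60 Mbps, leaving 410.
Rank by revenue per Mbps: Client L 17 > Client F 16 > Client K 15 > Client P 12 > Client M 8.
Give Client L 130 more to hit its cap of 140 — 280 left.
Give Client F 90 more to hit its cap of 90 — 190 left.
Client K: +110 to 140 (cap) — 80 left.
Client P has room for 130 more but only 80 remain, so it gets 90.
Total = 12×90 + 16×90 + 17×140 + 15×140 + 8×10 = 7080.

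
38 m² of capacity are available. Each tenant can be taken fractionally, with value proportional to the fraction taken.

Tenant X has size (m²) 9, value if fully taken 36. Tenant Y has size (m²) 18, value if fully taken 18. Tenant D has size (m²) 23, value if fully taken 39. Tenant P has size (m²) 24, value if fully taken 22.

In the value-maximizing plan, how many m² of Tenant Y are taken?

6

Best value per unit of size first: Tenant X 36/9≈4, Tenant D 39/23≈1.7, Tenant Y 18/18≈1, Tenant P 22/24≈0.917.
Take all of Tenant X (9 m², value 36) ; 29 m² left.
All 23 m² of Tenant D fit (value 39) ; 6 remain.
Only 6 m² remain; take 6/18 of Tenant Y for value 18×6/18 = 6.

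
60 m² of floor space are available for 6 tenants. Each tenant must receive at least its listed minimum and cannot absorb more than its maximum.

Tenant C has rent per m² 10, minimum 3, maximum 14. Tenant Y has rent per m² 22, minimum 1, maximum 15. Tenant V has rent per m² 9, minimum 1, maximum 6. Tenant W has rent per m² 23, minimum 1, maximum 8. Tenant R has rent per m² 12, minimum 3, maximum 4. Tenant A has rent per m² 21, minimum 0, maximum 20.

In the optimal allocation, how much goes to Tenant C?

Meeting every minimum uses 3+1+1+1+3+0 = 9 m², leaving 51.
Order the tenants by rent per m²: Tenant W 23 > Tenant Y 22 > Tenant A 21 > Tenant R 12 > Tenant C 10 > Tenant V 9.
Tenant W: +7 to 8 (cap) ; 44 left.
Tenant Y: +14 to 15 (cap) ; 30 left.
Tenant A: +20 to 20 (cap) ; 10 left.
Give Tenant R 1 more to hit its cap of 4 ; 9 left.
Only 9 left; Tenant C takes them to reach 12.

12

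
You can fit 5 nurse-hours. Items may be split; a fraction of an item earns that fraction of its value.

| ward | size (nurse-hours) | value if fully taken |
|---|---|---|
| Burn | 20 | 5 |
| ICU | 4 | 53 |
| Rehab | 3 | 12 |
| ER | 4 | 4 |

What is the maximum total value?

Sort by value density: ICU 53/4≈13.2, Rehab 12/3≈4, ER 4/4≈1, Burn 5/20≈0.25.
ICU: take in full, 4 nurse-hours for value 53 → 1 left.
Fill the last 1 nurse-hours with part of Rehab: 1/3 of it earns 4.
Total value = 57.

57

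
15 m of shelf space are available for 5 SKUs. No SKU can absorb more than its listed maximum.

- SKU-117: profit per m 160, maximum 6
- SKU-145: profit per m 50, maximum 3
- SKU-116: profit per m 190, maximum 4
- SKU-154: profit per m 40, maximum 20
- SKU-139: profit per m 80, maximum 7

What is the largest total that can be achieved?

Order the SKUs by profit per m: SKU-116 190 > SKU-117 160 > SKU-139 80 > SKU-145 50 > SKU-154 40.
Give SKU-116 4 to hit its cap of 4 → 11 left.
SKU-117: +6 to 6 (cap) → 5 left.
Only 5 left; SKU-139 takes them to reach 5.
Total = 160×6 + 190×4 + 80×5 = 2120.

2120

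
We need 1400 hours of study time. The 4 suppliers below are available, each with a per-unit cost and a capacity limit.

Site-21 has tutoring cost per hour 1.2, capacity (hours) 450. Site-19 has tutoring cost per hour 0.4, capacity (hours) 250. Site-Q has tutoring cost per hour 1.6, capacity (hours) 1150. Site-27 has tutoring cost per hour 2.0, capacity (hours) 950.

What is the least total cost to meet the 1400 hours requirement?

Fill from the cheapest supplier first.
Site-19 (0.4): use full 250 ; 1150 hours to go.
Site-21 (1.2): use full 450 ; 700 hours to go.
Site-Q (1.6): take the remaining 700 ; done.
Site-27: unused.
Cost = 250×0.4 + 450×1.2 + 700×1.6 = 1760.

1760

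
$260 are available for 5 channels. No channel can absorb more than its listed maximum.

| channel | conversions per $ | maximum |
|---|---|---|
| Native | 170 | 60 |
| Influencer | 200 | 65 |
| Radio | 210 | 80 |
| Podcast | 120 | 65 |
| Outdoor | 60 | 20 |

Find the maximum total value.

46600

Order the channels by conversions per $: Radio 210 > Influencer 200 > Native 170 > Podcast 120 > Outdoor 60.
Radio takes 80 to reach its cap of 80 → 180 left.
Influencer takes 65 to reach its cap of 65 → 115 left.
Native: +60 to 60 (cap) → 55 left.
Podcast has room for 65 but only 55 remain, so it gets 55.
Total = 170×60 + 200×65 + 210×80 + 120×55 = 46600.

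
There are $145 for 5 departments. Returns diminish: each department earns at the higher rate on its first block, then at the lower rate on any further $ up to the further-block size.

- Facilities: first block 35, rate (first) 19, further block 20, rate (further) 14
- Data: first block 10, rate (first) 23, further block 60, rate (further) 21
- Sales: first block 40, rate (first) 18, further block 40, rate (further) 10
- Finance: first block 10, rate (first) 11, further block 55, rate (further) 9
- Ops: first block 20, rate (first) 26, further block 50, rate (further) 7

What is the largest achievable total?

3035

Rank every tier by rate: Ops/tier1 26 > Data/tier1 23 > Data/tier2 21 > Facilities/tier1 19 > Sales/tier1 18 > Facilities/tier2 14 > Finance/tier1 11 > Sales/tier2 10 > Finance/tier2 9 > Ops/tier2 7.
Ops/tier1 (26): +20 ; 125 left.
Data tier1 at 23: fill all 10 ; 115 left.
Fill Data tier2 block (60 at 21) ; 55 left.
Facilities/tier1 (19): +35 ; 20 left.
Sales/tier1: +20 of 40 at 18; pool empty.
Total = 26×20 + 23×10 + 21×60 + 19×35 + 18×20 = 3035.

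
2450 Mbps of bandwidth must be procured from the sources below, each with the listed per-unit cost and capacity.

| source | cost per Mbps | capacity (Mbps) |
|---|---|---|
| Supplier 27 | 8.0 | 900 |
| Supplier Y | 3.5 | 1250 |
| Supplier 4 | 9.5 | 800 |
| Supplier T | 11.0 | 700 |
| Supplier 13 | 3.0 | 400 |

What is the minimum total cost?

11975

Cheapest first:
Supplier 13 (3.0): use full 400 ; 2050 Mbps to go.
Take 1250 from Supplier Y at 3.5 ; need 800 more.
Supplier 27 at 8.0: take 800 of its 900 ; requirement met.
Supplier 4, Supplier T: unused.
Cost = 400×3.0 + 1250×3.5 + 800×8.0 = 11975.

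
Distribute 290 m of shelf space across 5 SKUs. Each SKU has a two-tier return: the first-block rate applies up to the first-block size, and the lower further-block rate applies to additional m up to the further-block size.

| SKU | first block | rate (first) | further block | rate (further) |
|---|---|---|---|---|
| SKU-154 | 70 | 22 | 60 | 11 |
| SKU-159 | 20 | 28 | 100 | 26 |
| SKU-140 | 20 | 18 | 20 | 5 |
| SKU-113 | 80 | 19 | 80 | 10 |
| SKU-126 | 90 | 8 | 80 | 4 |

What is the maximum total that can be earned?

6580

Rank every tier by rate: SKU-159/tier1 28 > SKU-159/tier2 26 > SKU-154/tier1 22 > SKU-113/tier1 19 > SKU-140/tier1 18 > SKU-154/tier2 11 > SKU-113/tier2 10 > SKU-126/tier1 8 > SKU-140/tier2 5 > SKU-126/tier2 4.
SKU-159 tier1 at 28: fill all 20 ; 270 left.
Fill SKU-159 tier2 block (100 at 26) ; 170 left.
Fill SKU-154 tier1 block (70 at 22) ; 100 left.
Fill SKU-113 tier1 block (80 at 19) ; 20 left.
SKU-140/tier1 (18): +20 ; 0 left.
Total = 28×20 + 26×100 + 22×70 + 19×80 + 18×20 = 6580.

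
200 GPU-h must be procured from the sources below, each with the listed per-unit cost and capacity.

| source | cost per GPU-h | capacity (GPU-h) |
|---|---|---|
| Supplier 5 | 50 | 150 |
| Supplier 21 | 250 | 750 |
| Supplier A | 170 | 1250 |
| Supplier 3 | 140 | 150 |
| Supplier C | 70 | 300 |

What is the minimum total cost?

11000

Cheapest first:
Take 150 from Supplier 5 at 50 ; need 50 more.
Supplier C at 70: take 50 of its 300 ; requirement met.
Supplier 3, Supplier A, Supplier 21: unused.
Cost = 150×50 + 50×70 = 11000.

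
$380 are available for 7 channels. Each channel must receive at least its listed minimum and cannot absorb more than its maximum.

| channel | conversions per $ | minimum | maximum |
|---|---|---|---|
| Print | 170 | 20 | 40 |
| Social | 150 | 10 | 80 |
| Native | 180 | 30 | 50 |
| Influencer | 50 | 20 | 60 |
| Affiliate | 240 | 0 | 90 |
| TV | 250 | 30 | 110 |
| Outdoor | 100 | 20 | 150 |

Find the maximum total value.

Meeting every minimum uses 20+10+30+20+0+30+20 = 130 $, leaving 250.
Rank by conversions per $: TV 250 > Affiliate 240 > Native 180 > Print 170 > Social 150 > Outdoor 100 > Influencer 50.
Give TV 80 more to hit its cap of 110 → 170 left.
Affiliate: +90 to 90 (cap) → 80 left.
Native takes 20 more to reach its cap of 50 → 60 left.
Print takes 20 more to reach its cap of 40 → 40 left.
Social: +40 (room for 70) → 50. Pool exhausted.
Total = 170×40 + 150×50 + 180×50 + 50×20 + 240×90 + 250×110 + 100×20 = 75400.

75400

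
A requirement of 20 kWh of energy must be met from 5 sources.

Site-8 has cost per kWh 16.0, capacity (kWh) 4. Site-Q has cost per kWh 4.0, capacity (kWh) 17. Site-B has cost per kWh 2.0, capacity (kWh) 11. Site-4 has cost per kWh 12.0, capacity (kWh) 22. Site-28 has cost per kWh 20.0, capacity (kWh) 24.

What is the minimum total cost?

58

Cheapest first:
Site-B at 2.0: take all 11 kWh → 9 still needed.
Site-Q (4.0): take the remaining 9 → done.
Site-4, Site-8, Site-28: unused.
Cost = 11×2.0 + 9×4.0 = 58.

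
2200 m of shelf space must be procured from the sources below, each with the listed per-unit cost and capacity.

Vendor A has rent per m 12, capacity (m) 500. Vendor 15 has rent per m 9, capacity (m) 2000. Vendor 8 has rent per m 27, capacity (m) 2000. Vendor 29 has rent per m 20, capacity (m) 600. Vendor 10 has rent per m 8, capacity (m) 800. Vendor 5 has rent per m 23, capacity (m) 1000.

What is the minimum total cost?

Cheapest first:
Vendor 10 at 8: take all 800 m ; 1400 still needed.
Vendor 15 at 9: take 1400 of its 2000 ; requirement met.
Vendor A, Vendor 29, Vendor 5, Vendor 8: unused.
Cost = 800×8 + 1400×9 = 19000.

19000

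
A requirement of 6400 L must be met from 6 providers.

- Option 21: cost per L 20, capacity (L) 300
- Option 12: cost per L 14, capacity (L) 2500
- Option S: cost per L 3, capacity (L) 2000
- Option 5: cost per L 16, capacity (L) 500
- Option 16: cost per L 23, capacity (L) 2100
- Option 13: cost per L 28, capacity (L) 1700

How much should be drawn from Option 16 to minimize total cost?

Cheapest first:
Option S (3): use full 2000 — 4400 L to go.
Take 2500 from Option 12 at 14 — need 1900 more.
Take 500 from Option 5 at 16 — need 1400 more.
Take 300 from Option 21 at 20 — need 1100 more.
Option 16 (23): take the remaining 1100 — done.
Option 13: unused.

1100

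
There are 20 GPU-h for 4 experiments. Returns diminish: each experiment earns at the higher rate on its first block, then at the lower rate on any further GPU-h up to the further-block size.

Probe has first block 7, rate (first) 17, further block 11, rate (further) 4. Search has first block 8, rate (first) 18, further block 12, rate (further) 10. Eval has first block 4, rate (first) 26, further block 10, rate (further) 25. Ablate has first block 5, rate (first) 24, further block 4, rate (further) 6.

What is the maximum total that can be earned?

492

Rank every tier by rate: Eval/tier1 26 > Eval/tier2 25 > Ablate/tier1 24 > Search/tier1 18 > Probe/tier1 17 > Search/tier2 10 > Ablate/tier2 6 > Probe/tier2 4.
Fill Eval tier1 block (4 at 26) → 16 left.
Eval tier2 at 25: fill all 10 → 6 left.
Fill Ablate tier1 block (5 at 24) → 1 left.
Search tier1 at 18: only 1 left, fill 1.
Total = 26×4 + 25×10 + 24×5 + 18×1 = 492.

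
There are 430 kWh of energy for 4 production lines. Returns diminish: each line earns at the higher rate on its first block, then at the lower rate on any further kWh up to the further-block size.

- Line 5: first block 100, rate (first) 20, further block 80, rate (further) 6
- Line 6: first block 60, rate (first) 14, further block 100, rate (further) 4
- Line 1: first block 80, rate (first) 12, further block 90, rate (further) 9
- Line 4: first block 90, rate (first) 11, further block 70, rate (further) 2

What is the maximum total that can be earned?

5660

Order all 8 blocks by rate: Line 5/T1 20 > Line 6/T1 14 > Line 1/T1 12 > Line 4/T1 11 > Line 1/T2 9 > Line 5/T2 6 > Line 6/T2 4 > Line 4/T2 2.
Fill Line 5 T1 block (100 at 20) → 330 left.
Line 6/T1 (14): +60 → 270 left.
Line 1 T1 at 12: fill all 80 → 190 left.
Line 4/T1 (11): +90 → 100 left.
Fill Line 1 T2 block (90 at 9) → 10 left.
Line 5 T2 at 6: only 10 left, fill 10.
Total = 20×100 + 14×60 + 12×80 + 11×90 + 9×90 + 6×10 = 5660.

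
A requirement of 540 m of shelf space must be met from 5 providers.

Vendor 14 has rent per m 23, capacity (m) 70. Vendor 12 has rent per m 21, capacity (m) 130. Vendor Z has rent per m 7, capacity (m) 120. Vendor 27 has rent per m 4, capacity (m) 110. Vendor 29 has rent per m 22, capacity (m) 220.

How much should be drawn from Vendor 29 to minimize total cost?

Cheapest first:
Take 110 from Vendor 27 at 4 ; need 430 more.
Vendor Z at 7: take all 120 m ; 310 still needed.
Vendor 12 (21): use full 130 ; 180 m to go.
Vendor 29 at 22: take 180 of its 220 ; requirement met.
Vendor 14: unused.

180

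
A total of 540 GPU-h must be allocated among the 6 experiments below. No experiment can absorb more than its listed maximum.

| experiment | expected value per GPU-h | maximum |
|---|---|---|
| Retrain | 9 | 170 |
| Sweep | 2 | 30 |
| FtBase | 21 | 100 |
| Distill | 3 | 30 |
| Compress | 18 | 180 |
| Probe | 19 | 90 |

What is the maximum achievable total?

Rank by expected value per GPU-h: FtBase 21 > Probe 19 > Compress 18 > Retrain 9 > Distill 3 > Sweep 2.
FtBase takes 100 to reach its cap of 100 ; 440 left.
Probe: +90 to 90 (cap) ; 350 left.
Compress: +180 to 180 (cap) ; 170 left.
Retrain: +170 to 170 (cap) ; 0 left.
Total = 9×170 + 21×100 + 18×180 + 19×90 = 8580.

8580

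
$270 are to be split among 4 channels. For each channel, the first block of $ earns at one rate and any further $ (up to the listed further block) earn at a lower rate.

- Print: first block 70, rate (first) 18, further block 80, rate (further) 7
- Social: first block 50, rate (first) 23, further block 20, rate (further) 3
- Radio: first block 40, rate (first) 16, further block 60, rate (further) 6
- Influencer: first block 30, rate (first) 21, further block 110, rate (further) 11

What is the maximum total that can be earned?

4560

Order all 8 blocks by rate: Social/first 23 > Influencer/first 21 > Print/first 18 > Radio/first 16 > Influencer/second 11 > Print/second 7 > Radio/second 6 > Social/second 3.
Social/first (23): +50 → 220 left.
Fill Influencer first block (30 at 21) → 190 left.
Fill Print first block (70 at 18) → 120 left.
Radio/first (16): +40 → 80 left.
Influencer second at 11: only 80 left, fill 80.
Total = 23×50 + 21×30 + 18×70 + 16×40 + 11×80 = 4560.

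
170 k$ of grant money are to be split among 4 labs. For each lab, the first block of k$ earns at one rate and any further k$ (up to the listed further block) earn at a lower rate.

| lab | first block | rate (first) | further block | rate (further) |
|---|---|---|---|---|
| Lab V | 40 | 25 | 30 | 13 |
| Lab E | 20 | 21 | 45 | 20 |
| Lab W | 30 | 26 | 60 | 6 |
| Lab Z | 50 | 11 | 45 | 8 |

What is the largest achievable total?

3545

Treat each block as its own option and order by rate: Lab W/first 26 > Lab V/first 25 > Lab E/first 21 > Lab E/second 20 > Lab V/second 13 > Lab Z/first 11 > Lab Z/second 8 > Lab W/second 6.
Lab W/first (26): +30 → 140 left.
Lab V first at 25: fill all 40 → 100 left.
Lab E/first (21): +20 → 80 left.
Lab E second at 20: fill all 45 → 35 left.
Lab V second at 13: fill all 30 → 5 left.
Lab Z first at 11: only 5 left, fill 5.
Total = 26×30 + 25×40 + 21×20 + 20×45 + 13×30 + 11×5 = 3545.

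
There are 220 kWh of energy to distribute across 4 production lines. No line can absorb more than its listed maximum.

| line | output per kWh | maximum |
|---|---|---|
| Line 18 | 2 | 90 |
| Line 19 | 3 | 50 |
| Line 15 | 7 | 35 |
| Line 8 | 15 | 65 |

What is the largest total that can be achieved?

1510

Highest output per kWh first: Line 8 15 > Line 15 7 > Line 19 3 > Line 18 2.
Line 8 takes 65 to reach its cap of 65 → 155 left.
Give Line 15 35 to hit its cap of 35 → 120 left.
Line 19: +50 to 50 (cap) → 70 left.
Line 18: +70 (room for 90) → 70. Pool exhausted.
Total = 2×70 + 3×50 + 7×35 + 15×65 = 1510.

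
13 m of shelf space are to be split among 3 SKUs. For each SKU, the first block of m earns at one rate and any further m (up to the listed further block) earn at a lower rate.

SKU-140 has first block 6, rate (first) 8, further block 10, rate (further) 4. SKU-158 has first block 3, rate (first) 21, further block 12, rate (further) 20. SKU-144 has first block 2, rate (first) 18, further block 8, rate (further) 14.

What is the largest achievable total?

263

Treat each block as its own option and order by rate: SKU-158/tier1 21 > SKU-158/tier2 20 > SKU-144/tier1 18 > SKU-144/tier2 14 > SKU-140/tier1 8 > SKU-140/tier2 4.
SKU-158/tier1 (21): +3 — 10 left.
10 remain; put them into SKU-158 tier2 at 20.
Total = 21×3 + 20×10 = 263.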